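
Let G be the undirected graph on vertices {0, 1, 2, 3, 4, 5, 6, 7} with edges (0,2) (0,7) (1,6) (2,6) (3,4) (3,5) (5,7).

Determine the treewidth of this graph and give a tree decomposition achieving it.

Every bag has size at most 2, so the width is 2 − 1 = 1 and tw(G) ≤ 1. Since G has at least one edge (e.g. 1–6), it is not an edgeless graph, so tw(G) ≥ 1. The upper and lower bounds meet at 1, so that is the treewidth.

Treewidth 1.
Bags: B1 = {1, 6}  B2 = {2, 6}  B3 = {0, 2}  B4 = {0, 7}  B5 = {5, 7}  B6 = {3, 5}  B7 = {3, 4}
Tree: B1–B2, B2–B3, B3–B4, B4–B5, B5–B6, B6–B7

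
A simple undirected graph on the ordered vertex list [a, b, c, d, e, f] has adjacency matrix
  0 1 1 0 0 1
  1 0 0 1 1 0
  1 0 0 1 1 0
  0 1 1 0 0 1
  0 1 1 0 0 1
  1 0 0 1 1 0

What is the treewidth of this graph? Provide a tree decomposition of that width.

Treewidth 3.
Bags: B1 = {a, b, c, f}  B2 = {b, c, e, f}  B3 = {b, c, d, f}
Tree: B1–B2, B2–B3

Every bag has size at most 4, so the width is 4 − 1 = 3 and tw(G) ≤ 3. For the lower bound: the 4 vertex sets {a,f}, {b,e}, {c}, {d} are disjoint, each induces a connected subgraph, and every pair is joined by at least one edge of G. Contracting each set to a single vertex therefore yields K_{4} as a minor, and since treewidth is minor-monotone, tw(G) ≥ tw(K_{4}) = 3. Therefore the treewidth is 3.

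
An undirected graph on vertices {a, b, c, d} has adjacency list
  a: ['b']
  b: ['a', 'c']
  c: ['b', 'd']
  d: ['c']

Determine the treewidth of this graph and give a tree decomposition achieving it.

Every bag has size at most 2, so the width is 2 − 1 = 1 and tw(G) ≤ 1. Since G has at least one edge (e.g. a–b), it is not an edgeless graph, so tw(G) ≥ 1. Hence tw(G) = 1 exactly.

Treewidth 1.
One optimal decomposition is:
Bags: B1 = {a, b}  B2 = {b, c}  B3 = {c, d}
Tree: B1–B2, B2–B3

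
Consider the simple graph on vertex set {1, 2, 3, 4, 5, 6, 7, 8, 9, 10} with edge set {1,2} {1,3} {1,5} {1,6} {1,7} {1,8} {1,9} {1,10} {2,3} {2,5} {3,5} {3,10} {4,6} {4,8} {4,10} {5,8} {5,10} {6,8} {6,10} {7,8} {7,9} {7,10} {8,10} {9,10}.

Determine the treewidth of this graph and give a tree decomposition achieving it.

Treewidth 3.
One such decomposition:
Bags: B1 = {1, 5, 8, 10}  B2 = {1, 7, 8, 10}  B3 = {1, 3, 5, 10}  B4 = {1, 6, 8, 10}  B5 = {1, 7, 9, 10}  B6 = {4, 6, 8, 10}  B7 = {1, 2, 3, 5}
Tree: B1–B2, B1–B3, B1–B4, B2–B5, B4–B6, B3–B7

Each bag holds 4 vertices, so the decomposition has width 3, which upper-bounds the treewidth. On the other hand G contains the 4-clique {1, 2, 3, 5}. A clique must lie in a single bag of any decomposition, so no decomposition can have width below 3. Therefore the treewidth is 3.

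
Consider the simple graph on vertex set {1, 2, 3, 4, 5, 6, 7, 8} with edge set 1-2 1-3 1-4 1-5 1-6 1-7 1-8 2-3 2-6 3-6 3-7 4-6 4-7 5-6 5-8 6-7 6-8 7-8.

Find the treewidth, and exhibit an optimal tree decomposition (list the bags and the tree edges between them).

The largest bag has 4 vertices, giving width 3; this decomposition certifies tw(G) ≤ 3. Conversely, {1, 2, 3, 6} is a clique of size 4, and the vertices of any clique must share a bag in every tree decomposition; so some bag has ≥ 4 vertices and tw(G) ≥ 3. The upper and lower bounds meet at 3, so that is the treewidth.

Treewidth 3.
One optimal decomposition is:
Bags: B1 = {1, 6, 7, 8}  B2 = {1, 4, 6, 7}  B3 = {1, 3, 6, 7}  B4 = {1, 5, 6, 8}  B5 = {1, 2, 3, 6}
Tree: B1–B2, B1–B3, B1–B4, B3–B5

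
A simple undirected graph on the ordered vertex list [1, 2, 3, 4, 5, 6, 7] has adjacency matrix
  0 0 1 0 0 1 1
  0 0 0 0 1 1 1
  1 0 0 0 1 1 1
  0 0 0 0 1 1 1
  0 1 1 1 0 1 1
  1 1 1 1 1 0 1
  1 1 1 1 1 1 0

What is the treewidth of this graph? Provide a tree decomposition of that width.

Each bag holds 4 vertices, so the decomposition has width 3, which upper-bounds the treewidth. On the other hand G contains the 4-clique {1, 3, 6, 7}. A clique must lie in a single bag of any decomposition, so no decomposition can have width below 3. Hence tw(G) = 3 exactly.

Treewidth 3.
Bags: B1 = {2, 5, 6, 7}  B2 = {4, 5, 6, 7}  B3 = {3, 5, 6, 7}  B4 = {1, 3, 6, 7}
Tree: B1–B2, B1–B3, B3–B4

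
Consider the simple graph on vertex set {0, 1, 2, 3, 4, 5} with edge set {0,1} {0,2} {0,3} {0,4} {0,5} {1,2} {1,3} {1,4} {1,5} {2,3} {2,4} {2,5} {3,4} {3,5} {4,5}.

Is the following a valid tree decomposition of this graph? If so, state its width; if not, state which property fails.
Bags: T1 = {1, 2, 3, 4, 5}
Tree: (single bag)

A tree decomposition must satisfy three properties: every vertex lies in some bag; for every edge, both endpoints lie together in some bag; and for every vertex, the bags containing it form a connected subtree. Here vertex 0 appears in no bag, so the decomposition is invalid.

No — vertex 0 appears in no bag.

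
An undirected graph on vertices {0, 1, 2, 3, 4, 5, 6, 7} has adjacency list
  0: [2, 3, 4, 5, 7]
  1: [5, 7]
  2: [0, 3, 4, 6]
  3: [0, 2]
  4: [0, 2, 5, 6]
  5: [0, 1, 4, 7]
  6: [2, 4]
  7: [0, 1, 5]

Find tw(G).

2

A width-2 tree decomposition is:
Bags: B1 = {0, 2, 3}  B2 = {0, 2, 4}  B3 = {0, 4, 5}  B4 = {0, 5, 7}  B5 = {1, 5, 7}  B6 = {2, 4, 6}
Tree: B1–B2, B2–B3, B3–B4, B4–B5, B2–B6
The largest bag has 3 vertices, giving width 2; this decomposition certifies tw(G) ≤ 2. On the other hand G contains the 3-clique {0, 2, 3}. A clique must lie in a single bag of any decomposition, so no decomposition can have width below 2. The upper and lower bounds meet at 2, so that is the treewidth.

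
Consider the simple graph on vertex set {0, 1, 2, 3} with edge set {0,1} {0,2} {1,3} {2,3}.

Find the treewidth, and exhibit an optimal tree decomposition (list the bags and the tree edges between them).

Treewidth 2.
Bags: B1 = {1, 2, 3}  B2 = {0, 1, 2}
Tree: B1–B2

The largest bag has 3 vertices, giving width 2; this decomposition certifies tw(G) ≤ 2. The edges 2–3–1–0–2 form a cycle, so G is not a tree and its treewidth is at least 2. Therefore the treewidth is 2.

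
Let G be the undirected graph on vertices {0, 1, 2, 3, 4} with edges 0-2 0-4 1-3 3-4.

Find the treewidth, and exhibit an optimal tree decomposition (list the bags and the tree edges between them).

Every bag has size at most 2, so the width is 2 − 1 = 1 and tw(G) ≤ 1. Since G has at least one edge (e.g. 2–0), it is not an edgeless graph, so tw(G) ≥ 1. Hence tw(G) = 1 exactly.

Treewidth 1.
One optimal decomposition is:
Bags: B1 = {0, 2}  B2 = {0, 4}  B3 = {3, 4}  B4 = {1, 3}
Tree: B1–B2, B2–B3, B3–B4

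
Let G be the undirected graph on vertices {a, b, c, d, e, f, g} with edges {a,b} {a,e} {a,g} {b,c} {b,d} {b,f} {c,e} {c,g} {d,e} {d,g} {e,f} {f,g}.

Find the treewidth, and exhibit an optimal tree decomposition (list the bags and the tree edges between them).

Each bag holds 4 vertices, so the decomposition has width 3, which upper-bounds the treewidth. For the lower bound: the 4 vertex sets {b,f}, {d,g}, {e}, {c} are disjoint, each induces a connected subgraph, and every pair is joined by at least one edge of G. Contracting each set to a single vertex therefore yields K_{4} as a minor, and since treewidth is minor-monotone, tw(G) ≥ tw(K_{4}) = 3. Hence tw(G) = 3 exactly.

Treewidth 3.
Bags: B1 = {b, e, f, g}  B2 = {b, d, e, g}  B3 = {b, c, e, g}  B4 = {a, b, e, g}
Tree: B1–B2, B2–B3, B3–B4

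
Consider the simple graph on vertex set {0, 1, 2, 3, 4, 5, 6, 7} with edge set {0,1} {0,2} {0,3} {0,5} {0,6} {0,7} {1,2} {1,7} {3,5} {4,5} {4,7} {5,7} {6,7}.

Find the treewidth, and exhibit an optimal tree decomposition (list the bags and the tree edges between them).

Treewidth 2.
One optimal decomposition is:
Bags: B1 = {0, 1, 7}  B2 = {0, 6, 7}  B3 = {0, 5, 7}  B4 = {0, 1, 2}  B5 = {0, 3, 5}  B6 = {4, 5, 7}
Tree: B1–B2, B1–B3, B1–B4, B3–B5, B3–B6

Each bag holds 3 vertices, so the decomposition has width 2, which upper-bounds the treewidth. On the other hand G contains the 3-clique {0, 1, 2}. A clique must lie in a single bag of any decomposition, so no decomposition can have width below 2. Combining the bounds, tw(G) = 2.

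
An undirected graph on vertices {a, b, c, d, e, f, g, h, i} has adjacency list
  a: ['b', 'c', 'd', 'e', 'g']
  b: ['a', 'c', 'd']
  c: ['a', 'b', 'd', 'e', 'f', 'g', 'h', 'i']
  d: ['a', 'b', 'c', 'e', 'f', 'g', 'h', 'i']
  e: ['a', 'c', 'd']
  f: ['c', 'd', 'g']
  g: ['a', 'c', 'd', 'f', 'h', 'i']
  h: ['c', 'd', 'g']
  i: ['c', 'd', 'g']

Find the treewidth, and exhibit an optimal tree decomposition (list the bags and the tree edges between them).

Treewidth 3.
One optimal decomposition is:
Bags: B1 = {a, c, d, g}  B2 = {c, d, g, i}  B3 = {c, d, f, g}  B4 = {a, b, c, d}  B5 = {a, c, d, e}  B6 = {c, d, g, h}
Tree: B1–B2, B2–B3, B1–B4, B4–B5, B1–B6

Every bag has size at most 4, so the width is 4 − 1 = 3 and tw(G) ≤ 3. On the other hand G contains the 4-clique {c, d, g, h}. A clique must lie in a single bag of any decomposition, so no decomposition can have width below 3. Combining the bounds, tw(G) = 3.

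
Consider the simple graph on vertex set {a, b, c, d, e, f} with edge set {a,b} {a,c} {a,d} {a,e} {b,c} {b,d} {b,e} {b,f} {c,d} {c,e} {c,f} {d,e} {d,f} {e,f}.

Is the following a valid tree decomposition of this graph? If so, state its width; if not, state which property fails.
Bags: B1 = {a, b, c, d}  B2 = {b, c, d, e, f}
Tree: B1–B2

A tree decomposition must satisfy three properties: every vertex lies in some bag; for every edge, both endpoints lie together in some bag; and for every vertex, the bags containing it form a connected subtree. Here edge (e,a) lies in no bag, so the decomposition is invalid.

No — edge (e,a) lies in no bag.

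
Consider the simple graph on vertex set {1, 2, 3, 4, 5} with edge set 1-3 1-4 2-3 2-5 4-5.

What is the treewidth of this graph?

2

A width-2 tree decomposition is:
Bags: B1 = {1, 2, 3}  B2 = {1, 2, 5}  B3 = {1, 4, 5}
Tree: B1–B2, B2–B3
The largest bag has 3 vertices, giving width 2; this decomposition certifies tw(G) ≤ 2. Since 1–3–2–5–4–1 is a cycle in G, G is not acyclic. Forests are exactly the graphs of treewidth ≤ 1, so tw(G) ≥ 2. Hence tw(G) = 2 exactly.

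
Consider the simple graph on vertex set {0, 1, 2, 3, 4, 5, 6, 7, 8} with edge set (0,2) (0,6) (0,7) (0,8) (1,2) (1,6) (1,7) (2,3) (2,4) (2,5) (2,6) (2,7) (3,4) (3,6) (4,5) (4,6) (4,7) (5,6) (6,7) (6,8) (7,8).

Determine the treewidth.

A width-3 tree decomposition is:
Bags: B1 = {0, 2, 6, 7}  B2 = {1, 2, 6, 7}  B3 = {2, 4, 6, 7}  B4 = {0, 6, 7, 8}  B5 = {2, 3, 4, 6}  B6 = {2, 4, 5, 6}
Tree: B1–B2, B2–B3, B1–B4, B3–B5, B5–B6
The largest bag has 4 vertices, giving width 3; this decomposition certifies tw(G) ≤ 3. Conversely, {0, 6, 7, 8} is a clique of size 4, and the vertices of any clique must share a bag in every tree decomposition; so some bag has ≥ 4 vertices and tw(G) ≥ 3. The upper and lower bounds meet at 3, so that is the treewidth.

3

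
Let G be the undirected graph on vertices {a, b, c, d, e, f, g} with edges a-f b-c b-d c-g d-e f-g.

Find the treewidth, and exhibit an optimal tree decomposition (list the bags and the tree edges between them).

Treewidth 1.
One optimal decomposition is:
Bags: B1 = {d, e}  B2 = {b, d}  B3 = {b, c}  B4 = {c, g}  B5 = {f, g}  B6 = {a, f}
Tree: B1–B2, B2–B3, B3–B4, B4–B5, B5–B6

The largest bag has 2 vertices, giving width 1; this decomposition certifies tw(G) ≤ 1. Since G has at least one edge (e.g. e–d), it is not an edgeless graph, so tw(G) ≥ 1. Combining the bounds, tw(G) = 1.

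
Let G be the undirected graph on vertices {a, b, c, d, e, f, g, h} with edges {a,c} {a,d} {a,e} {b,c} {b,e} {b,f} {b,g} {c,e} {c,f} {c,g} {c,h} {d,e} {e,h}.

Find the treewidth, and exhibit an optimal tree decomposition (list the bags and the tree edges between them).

The largest bag has 3 vertices, giving width 2; this decomposition certifies tw(G) ≤ 2. Conversely, {a, d, e} is a clique of size 3, and the vertices of any clique must share a bag in every tree decomposition; so some bag has ≥ 3 vertices and tw(G) ≥ 2. The upper and lower bounds meet at 2, so that is the treewidth.

Treewidth 2.
One optimal decomposition is:
Bags: B1 = {b, c, g}  B2 = {b, c, e}  B3 = {a, c, e}  B4 = {b, c, f}  B5 = {c, e, h}  B6 = {a, d, e}
Tree: B1–B2, B2–B3, B1–B4, B2–B5, B3–B6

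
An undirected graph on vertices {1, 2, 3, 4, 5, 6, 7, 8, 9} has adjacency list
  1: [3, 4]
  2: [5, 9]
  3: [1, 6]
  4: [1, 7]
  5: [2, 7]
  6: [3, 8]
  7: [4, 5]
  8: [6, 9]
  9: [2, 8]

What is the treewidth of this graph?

A width-2 tree decomposition is:
Bags: B1 = {1, 4, 7}  B2 = {1, 3, 7}  B3 = {3, 6, 7}  B4 = {6, 7, 8}  B5 = {7, 8, 9}  B6 = {2, 7, 9}  B7 = {2, 5, 7}
Tree: B1–B2, B2–B3, B3–B4, B4–B5, B5–B6, B6–B7
Every bag has size at most 3, so the width is 3 − 1 = 2 and tw(G) ≤ 2. The edges 7–4–1–3–6–8–9–2–5–7 form a cycle, so G is not a tree and its treewidth is at least 2. Therefore the treewidth is 2.

2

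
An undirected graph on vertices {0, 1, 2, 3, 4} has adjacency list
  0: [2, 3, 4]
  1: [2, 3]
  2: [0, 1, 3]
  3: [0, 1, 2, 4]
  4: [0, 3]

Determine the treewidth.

2

A width-2 tree decomposition is:
Bags: B1 = {0, 3, 4}  B2 = {0, 2, 3}  B3 = {1, 2, 3}
Tree: B1–B2, B2–B3
The largest bag has 3 vertices, giving width 2; this decomposition certifies tw(G) ≤ 2. Conversely, {0, 2, 3} is a clique of size 3, and the vertices of any clique must share a bag in every tree decomposition; so some bag has ≥ 3 vertices and tw(G) ≥ 2. Hence tw(G) = 2 exactly.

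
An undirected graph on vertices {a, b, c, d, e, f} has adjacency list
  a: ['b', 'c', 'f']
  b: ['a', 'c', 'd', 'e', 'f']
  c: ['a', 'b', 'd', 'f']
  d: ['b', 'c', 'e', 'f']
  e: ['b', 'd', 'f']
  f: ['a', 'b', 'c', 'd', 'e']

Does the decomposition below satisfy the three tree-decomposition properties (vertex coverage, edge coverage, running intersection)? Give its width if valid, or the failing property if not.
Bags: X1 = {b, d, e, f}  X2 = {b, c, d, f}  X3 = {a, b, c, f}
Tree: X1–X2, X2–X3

Checking the three conditions: (i) the bags cover all of {a, b, c, d, e, f}; (ii) for each edge, some bag contains both endpoints; (iii) the bags containing any fixed vertex form a subtree. All hold, so the decomposition is valid with width 4 − 1 = 3.

Yes; width 3.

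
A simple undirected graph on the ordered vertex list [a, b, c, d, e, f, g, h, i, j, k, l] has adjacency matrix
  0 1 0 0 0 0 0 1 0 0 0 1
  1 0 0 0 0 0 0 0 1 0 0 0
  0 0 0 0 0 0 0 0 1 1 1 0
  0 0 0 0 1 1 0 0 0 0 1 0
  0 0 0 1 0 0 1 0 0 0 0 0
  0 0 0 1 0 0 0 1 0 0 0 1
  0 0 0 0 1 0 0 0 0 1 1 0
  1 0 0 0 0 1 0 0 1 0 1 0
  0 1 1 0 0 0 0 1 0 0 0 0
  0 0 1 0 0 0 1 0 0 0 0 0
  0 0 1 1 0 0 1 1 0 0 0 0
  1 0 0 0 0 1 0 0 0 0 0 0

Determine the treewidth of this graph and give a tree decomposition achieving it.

Each bag holds 4 vertices, so the decomposition has width 3, which upper-bounds the treewidth. For the lower bound: the 4 vertex sets {e,g,j}, {d}, {k}, {c,f,h,i} are disjoint, each induces a connected subgraph, and every pair is joined by at least one edge of G. Contracting each set to a single vertex therefore yields K_{4} as a minor, and since treewidth is minor-monotone, tw(G) ≥ tw(K_{4}) = 3. The upper and lower bounds meet at 3, so that is the treewidth.

Treewidth 3.
Bags: B1 = {d, e, g, j}  B2 = {d, g, j, k}  B3 = {c, d, j, k}  B4 = {c, d, f, k}  B5 = {c, f, h, k}  B6 = {c, f, h, i}  B7 = {f, h, i, l}  B8 = {a, h, i, l}  B9 = {a, b, i, l}
Tree: B1–B2, B2–B3, B3–B4, B4–B5, B5–B6, B6–B7, B7–B8, B8–B9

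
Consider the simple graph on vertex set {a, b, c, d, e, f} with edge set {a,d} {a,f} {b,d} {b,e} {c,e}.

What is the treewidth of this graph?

1

A width-1 tree decomposition is:
Bags: B1 = {c, e}  B2 = {b, e}  B3 = {b, d}  B4 = {a, d}  B5 = {a, f}
Tree: B1–B2, B2–B3, B3–B4, B4–B5
Every bag has size at most 2, so the width is 2 − 1 = 1 and tw(G) ≤ 1. G has an edge, so its treewidth is at least 1. Combining the bounds, tw(G) = 1.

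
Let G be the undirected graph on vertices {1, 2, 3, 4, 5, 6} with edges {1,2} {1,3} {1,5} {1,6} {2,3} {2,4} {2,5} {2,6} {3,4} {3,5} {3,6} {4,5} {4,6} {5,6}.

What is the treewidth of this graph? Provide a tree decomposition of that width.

Every bag has size at most 5, so the width is 5 − 1 = 4 and tw(G) ≤ 4. Conversely, {1, 2, 3, 5, 6} is a clique of size 5, and the vertices of any clique must share a bag in every tree decomposition; so some bag has ≥ 5 vertices and tw(G) ≥ 4. Therefore the treewidth is 4.

Treewidth 4.
One such decomposition:
Bags: B1 = {1, 2, 3, 5, 6}  B2 = {2, 3, 4, 5, 6}
Tree: B1–B2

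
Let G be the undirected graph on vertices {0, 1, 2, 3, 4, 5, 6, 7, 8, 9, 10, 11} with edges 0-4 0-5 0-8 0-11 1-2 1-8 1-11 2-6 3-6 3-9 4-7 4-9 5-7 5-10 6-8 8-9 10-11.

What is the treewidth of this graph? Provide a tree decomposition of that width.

Treewidth 3.
Bags: B1 = {1, 2, 3, 6}  B2 = {1, 3, 6, 8}  B3 = {1, 3, 8, 9}  B4 = {1, 8, 9, 11}  B5 = {0, 8, 9, 11}  B6 = {0, 4, 9, 11}  B7 = {0, 4, 10, 11}  B8 = {0, 4, 5, 10}  B9 = {4, 5, 7, 10}
Tree: B1–B2, B2–B3, B3–B4, B4–B5, B5–B6, B6–B7, B7–B8, B8–B9

Every bag has size at most 4, so the width is 4 − 1 = 3 and tw(G) ≤ 3. For the lower bound: the 4 vertex sets {2,3,6}, {1}, {8}, {0,4,9,11} are disjoint, each induces a connected subgraph, and every pair is joined by at least one edge of G. Contracting each set to a single vertex therefore yields K_{4} as a minor, and since treewidth is minor-monotone, tw(G) ≥ tw(K_{4}) = 3. The upper and lower bounds meet at 3, so that is the treewidth.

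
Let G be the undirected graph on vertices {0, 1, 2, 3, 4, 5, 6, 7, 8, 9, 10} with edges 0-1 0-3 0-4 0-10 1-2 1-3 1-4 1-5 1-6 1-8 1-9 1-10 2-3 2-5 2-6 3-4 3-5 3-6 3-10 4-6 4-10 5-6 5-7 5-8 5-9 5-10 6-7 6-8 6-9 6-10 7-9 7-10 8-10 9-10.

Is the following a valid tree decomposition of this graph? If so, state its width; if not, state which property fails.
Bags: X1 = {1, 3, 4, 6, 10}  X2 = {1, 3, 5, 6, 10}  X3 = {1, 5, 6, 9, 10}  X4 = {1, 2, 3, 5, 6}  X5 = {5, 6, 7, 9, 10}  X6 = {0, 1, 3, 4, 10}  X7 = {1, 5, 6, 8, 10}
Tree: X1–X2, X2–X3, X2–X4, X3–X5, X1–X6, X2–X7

Yes; width 4.

Every vertex of G appears in some bag (union = {0, 1, 2, 3, 4, 5, 6, 7, 8, 9, 10}); every edge is covered by a bag; and for each vertex v the set of bags containing v is connected in the bag tree. The decomposition is therefore valid. The largest bag has 5 vertices, so the width is 4.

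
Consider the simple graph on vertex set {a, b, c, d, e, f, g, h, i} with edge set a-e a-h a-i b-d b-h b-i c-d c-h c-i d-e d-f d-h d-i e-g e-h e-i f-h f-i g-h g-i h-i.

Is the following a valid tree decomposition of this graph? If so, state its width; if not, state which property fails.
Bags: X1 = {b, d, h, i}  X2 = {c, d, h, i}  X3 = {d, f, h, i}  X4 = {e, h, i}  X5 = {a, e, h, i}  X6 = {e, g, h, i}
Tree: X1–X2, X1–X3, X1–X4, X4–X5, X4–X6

A tree decomposition must satisfy three properties: every vertex lies in some bag; for every edge, both endpoints lie together in some bag; and for every vertex, the bags containing it form a connected subtree. Here edge (d,e) lies in no bag, so the decomposition is invalid.

No — edge (d,e) lies in no bag.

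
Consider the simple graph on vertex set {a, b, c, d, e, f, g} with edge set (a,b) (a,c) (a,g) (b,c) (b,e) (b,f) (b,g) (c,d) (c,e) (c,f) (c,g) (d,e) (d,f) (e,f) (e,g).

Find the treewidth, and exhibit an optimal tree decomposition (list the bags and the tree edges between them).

Treewidth 3.
One such decomposition:
Bags: B1 = {b, c, e, g}  B2 = {b, c, e, f}  B3 = {a, b, c, g}  B4 = {c, d, e, f}
Tree: B1–B2, B1–B3, B2–B4

Each bag holds 4 vertices, so the decomposition has width 3, which upper-bounds the treewidth. On the other hand G contains the 4-clique {c, d, e, f}. A clique must lie in a single bag of any decomposition, so no decomposition can have width below 3. Combining the bounds, tw(G) = 3.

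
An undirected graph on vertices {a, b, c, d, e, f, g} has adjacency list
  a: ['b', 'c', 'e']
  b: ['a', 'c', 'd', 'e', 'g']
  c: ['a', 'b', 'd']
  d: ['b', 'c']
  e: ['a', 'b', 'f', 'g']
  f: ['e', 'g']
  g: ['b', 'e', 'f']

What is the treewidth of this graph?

A width-2 tree decomposition is:
Bags: B1 = {b, e, g}  B2 = {e, f, g}  B3 = {a, b, e}  B4 = {a, b, c}  B5 = {b, c, d}
Tree: B1–B2, B1–B3, B3–B4, B4–B5
Every bag has size at most 3, so the width is 3 − 1 = 2 and tw(G) ≤ 2. For the lower bound, the 3 vertices {e, f, g} are pairwise adjacent, and any tree decomposition puts a clique entirely inside one bag — forcing width ≥ 2. Therefore the treewidth is 2.

2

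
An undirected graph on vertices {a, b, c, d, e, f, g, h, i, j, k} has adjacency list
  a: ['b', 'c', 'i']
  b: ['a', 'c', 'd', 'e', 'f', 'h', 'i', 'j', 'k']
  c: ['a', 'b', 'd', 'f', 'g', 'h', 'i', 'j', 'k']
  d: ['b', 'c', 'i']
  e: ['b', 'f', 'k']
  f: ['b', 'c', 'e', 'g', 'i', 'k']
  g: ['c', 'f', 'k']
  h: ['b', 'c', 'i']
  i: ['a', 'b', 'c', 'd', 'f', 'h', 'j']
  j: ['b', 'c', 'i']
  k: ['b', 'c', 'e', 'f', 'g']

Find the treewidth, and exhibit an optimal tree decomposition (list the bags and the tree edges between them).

Treewidth 3.
One optimal decomposition is:
Bags: B1 = {b, c, f, k}  B2 = {b, c, f, i}  B3 = {b, c, d, i}  B4 = {b, e, f, k}  B5 = {a, b, c, i}  B6 = {c, f, g, k}  B7 = {b, c, i, j}  B8 = {b, c, h, i}
Tree: B1–B2, B2–B3, B1–B4, B2–B5, B1–B6, B2–B7, B5–B8

Every bag has size at most 4, so the width is 4 − 1 = 3 and tw(G) ≤ 3. On the other hand G contains the 4-clique {c, f, g, k}. A clique must lie in a single bag of any decomposition, so no decomposition can have width below 3. The upper and lower bounds meet at 3, so that is the treewidth.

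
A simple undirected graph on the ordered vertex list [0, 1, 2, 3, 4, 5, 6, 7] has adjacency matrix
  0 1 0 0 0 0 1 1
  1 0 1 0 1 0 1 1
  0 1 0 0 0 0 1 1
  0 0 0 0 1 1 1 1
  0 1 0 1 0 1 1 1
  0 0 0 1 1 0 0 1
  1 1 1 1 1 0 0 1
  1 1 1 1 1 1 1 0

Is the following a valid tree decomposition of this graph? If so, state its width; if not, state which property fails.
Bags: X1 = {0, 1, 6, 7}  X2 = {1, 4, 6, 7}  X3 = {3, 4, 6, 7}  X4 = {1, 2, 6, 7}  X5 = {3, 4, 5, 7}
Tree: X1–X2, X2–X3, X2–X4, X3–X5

Vertex coverage: the bags together contain {0, 1, 2, 3, 4, 5, 6, 7}, the full vertex set. Edge coverage: each edge of G has both endpoints in at least one bag. Running intersection: for every vertex, the bags containing it form a connected subtree. All three properties hold, so this is a valid tree decomposition of width max|bag| − 1 = 3, and hence tw(G) ≤ 3.

Yes; width 3.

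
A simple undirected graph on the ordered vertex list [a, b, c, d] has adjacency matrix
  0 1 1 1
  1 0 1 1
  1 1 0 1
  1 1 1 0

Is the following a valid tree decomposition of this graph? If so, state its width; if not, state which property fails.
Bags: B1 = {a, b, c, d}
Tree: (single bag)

Yes; width 3.

Vertex coverage: the bags together contain {a, b, c, d}, the full vertex set. Edge coverage: each edge of G has both endpoints in at least one bag. Running intersection: for every vertex, the bags containing it form a connected subtree. All three properties hold, so this is a valid tree decomposition of width max|bag| − 1 = 3, and hence tw(G) ≤ 3.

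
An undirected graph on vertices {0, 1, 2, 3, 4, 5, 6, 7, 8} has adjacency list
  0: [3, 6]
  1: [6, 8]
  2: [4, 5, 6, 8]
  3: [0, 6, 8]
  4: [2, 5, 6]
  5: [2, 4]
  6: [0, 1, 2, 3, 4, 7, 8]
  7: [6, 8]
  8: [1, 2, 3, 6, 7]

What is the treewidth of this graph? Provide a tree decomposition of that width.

Every bag has size at most 3, so the width is 3 − 1 = 2 and tw(G) ≤ 2. Conversely, {2, 4, 5} is a clique of size 3, and the vertices of any clique must share a bag in every tree decomposition; so some bag has ≥ 3 vertices and tw(G) ≥ 2. Combining the bounds, tw(G) = 2.

Treewidth 2.
Bags: B1 = {2, 4, 6}  B2 = {2, 6, 8}  B3 = {2, 4, 5}  B4 = {3, 6, 8}  B5 = {6, 7, 8}  B6 = {1, 6, 8}  B7 = {0, 3, 6}
Tree: B1–B2, B1–B3, B2–B4, B4–B5, B2–B6, B4–B7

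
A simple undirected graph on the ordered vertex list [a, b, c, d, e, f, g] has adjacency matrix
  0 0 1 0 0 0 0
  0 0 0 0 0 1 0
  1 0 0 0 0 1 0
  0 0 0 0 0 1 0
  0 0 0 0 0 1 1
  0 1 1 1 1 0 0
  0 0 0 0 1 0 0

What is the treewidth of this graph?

1

A width-1 tree decomposition is:
Bags: B1 = {e, f}  B2 = {b, f}  B3 = {c, f}  B4 = {e, g}  B5 = {d, f}  B6 = {a, c}
Tree: B1–B2, B1–B3, B1–B4, B3–B5, B3–B6
The largest bag has 2 vertices, giving width 1; this decomposition certifies tw(G) ≤ 1. Any graph with an edge has treewidth ≥ 1, and G has the edge f–e. The upper and lower bounds meet at 1, so that is the treewidth.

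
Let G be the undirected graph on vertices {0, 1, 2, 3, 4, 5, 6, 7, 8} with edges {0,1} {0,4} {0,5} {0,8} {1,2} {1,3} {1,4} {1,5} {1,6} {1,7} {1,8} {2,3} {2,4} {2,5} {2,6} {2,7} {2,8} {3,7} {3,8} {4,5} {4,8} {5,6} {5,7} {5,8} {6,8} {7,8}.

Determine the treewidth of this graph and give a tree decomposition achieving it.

Treewidth 4.
One optimal decomposition is:
Bags: B1 = {1, 2, 4, 5, 8}  B2 = {1, 2, 5, 7, 8}  B3 = {0, 1, 4, 5, 8}  B4 = {1, 2, 5, 6, 8}  B5 = {1, 2, 3, 7, 8}
Tree: B1–B2, B1–B3, B1–B4, B2–B5

The largest bag has 5 vertices, giving width 4; this decomposition certifies tw(G) ≤ 4. For the lower bound, the 5 vertices {0, 1, 4, 5, 8} are pairwise adjacent, and any tree decomposition puts a clique entirely inside one bag — forcing width ≥ 4. Therefore the treewidth is 4.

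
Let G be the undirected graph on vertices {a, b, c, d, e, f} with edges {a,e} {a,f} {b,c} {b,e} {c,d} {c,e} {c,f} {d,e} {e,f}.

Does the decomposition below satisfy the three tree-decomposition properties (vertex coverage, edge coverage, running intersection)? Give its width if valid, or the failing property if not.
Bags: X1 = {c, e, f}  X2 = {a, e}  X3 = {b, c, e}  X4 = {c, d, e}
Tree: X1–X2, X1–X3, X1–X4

No — edge (f,a) lies in no bag.

A tree decomposition must satisfy three properties: every vertex lies in some bag; for every edge, both endpoints lie together in some bag; and for every vertex, the bags containing it form a connected subtree. Here edge (f,a) lies in no bag, so the decomposition is invalid.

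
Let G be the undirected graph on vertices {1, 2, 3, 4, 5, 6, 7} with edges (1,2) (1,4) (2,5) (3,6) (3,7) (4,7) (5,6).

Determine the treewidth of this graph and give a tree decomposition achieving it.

Treewidth 2.
One optimal decomposition is:
Bags: B1 = {3, 5, 6}  B2 = {3, 5, 7}  B3 = {4, 5, 7}  B4 = {1, 4, 5}  B5 = {1, 2, 5}
Tree: B1–B2, B2–B3, B3–B4, B4–B5

Each bag holds 3 vertices, so the decomposition has width 2, which upper-bounds the treewidth. Since 5–6–3–7–4–1–2–5 is a cycle in G, G is not acyclic. Forests are exactly the graphs of treewidth ≤ 1, so tw(G) ≥ 2. Combining the bounds, tw(G) = 2.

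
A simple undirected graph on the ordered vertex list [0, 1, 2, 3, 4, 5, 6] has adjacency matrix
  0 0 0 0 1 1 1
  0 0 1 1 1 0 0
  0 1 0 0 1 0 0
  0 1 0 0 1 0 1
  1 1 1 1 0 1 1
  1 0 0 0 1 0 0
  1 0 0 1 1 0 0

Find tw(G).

2

A width-2 tree decomposition is:
Bags: B1 = {1, 2, 4}  B2 = {1, 3, 4}  B3 = {3, 4, 6}  B4 = {0, 4, 6}  B5 = {0, 4, 5}
Tree: B1–B2, B2–B3, B3–B4, B4–B5
Every bag has size at most 3, so the width is 3 − 1 = 2 and tw(G) ≤ 2. On the other hand G contains the 3-clique {0, 4, 5}. A clique must lie in a single bag of any decomposition, so no decomposition can have width below 2. The upper and lower bounds meet at 2, so that is the treewidth.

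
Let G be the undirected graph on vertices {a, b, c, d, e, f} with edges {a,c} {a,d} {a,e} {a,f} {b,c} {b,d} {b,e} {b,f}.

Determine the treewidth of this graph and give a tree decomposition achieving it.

The largest bag has 3 vertices, giving width 2; this decomposition certifies tw(G) ≤ 2. Since b–f–a–e–b is a cycle in G, G is not acyclic. Forests are exactly the graphs of treewidth ≤ 1, so tw(G) ≥ 2. Combining the bounds, tw(G) = 2.

Treewidth 2.
One such decomposition:
Bags: B1 = {a, b, f}  B2 = {a, b, e}  B3 = {a, b, c}  B4 = {a, b, d}
Tree: B1–B2, B2–B3, B3–B4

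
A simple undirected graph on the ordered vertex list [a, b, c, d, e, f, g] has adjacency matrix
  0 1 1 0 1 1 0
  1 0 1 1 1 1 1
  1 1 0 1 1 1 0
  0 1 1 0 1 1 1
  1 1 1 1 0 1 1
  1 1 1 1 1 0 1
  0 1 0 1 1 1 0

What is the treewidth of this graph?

4

A width-4 tree decomposition is:
Bags: B1 = {b, c, d, e, f}  B2 = {a, b, c, e, f}  B3 = {b, d, e, f, g}
Tree: B1–B2, B1–B3
The largest bag has 5 vertices, giving width 4; this decomposition certifies tw(G) ≤ 4. On the other hand G contains the 5-clique {b, d, e, f, g}. A clique must lie in a single bag of any decomposition, so no decomposition can have width below 4. Therefore the treewidth is 4.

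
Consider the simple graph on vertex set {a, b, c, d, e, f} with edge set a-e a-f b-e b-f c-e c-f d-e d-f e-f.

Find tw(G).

A width-2 tree decomposition is:
Bags: B1 = {b, e, f}  B2 = {c, e, f}  B3 = {a, e, f}  B4 = {d, e, f}
Tree: B1–B2, B2–B3, B3–B4
Each bag holds 3 vertices, so the decomposition has width 2, which upper-bounds the treewidth. For the lower bound, the 3 vertices {d, e, f} are pairwise adjacent, and any tree decomposition puts a clique entirely inside one bag — forcing width ≥ 2. The upper and lower bounds meet at 2, so that is the treewidth.

2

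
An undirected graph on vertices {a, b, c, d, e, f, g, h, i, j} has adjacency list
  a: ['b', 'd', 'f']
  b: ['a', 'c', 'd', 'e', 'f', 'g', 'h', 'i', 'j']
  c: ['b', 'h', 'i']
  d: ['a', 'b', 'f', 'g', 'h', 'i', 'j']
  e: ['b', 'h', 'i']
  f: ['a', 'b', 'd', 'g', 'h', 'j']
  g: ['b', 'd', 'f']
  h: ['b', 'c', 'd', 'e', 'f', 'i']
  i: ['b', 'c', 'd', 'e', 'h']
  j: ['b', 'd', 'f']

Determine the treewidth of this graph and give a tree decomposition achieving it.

Treewidth 3.
One such decomposition:
Bags: B1 = {b, d, h, i}  B2 = {b, c, h, i}  B3 = {b, e, h, i}  B4 = {b, d, f, h}  B5 = {b, d, f, g}  B6 = {b, d, f, j}  B7 = {a, b, d, f}
Tree: B1–B2, B2–B3, B1–B4, B4–B5, B4–B6, B4–B7

Every bag has size at most 4, so the width is 4 − 1 = 3 and tw(G) ≤ 3. Conversely, {b, d, f, g} is a clique of size 4, and the vertices of any clique must share a bag in every tree decomposition; so some bag has ≥ 4 vertices and tw(G) ≥ 3. The upper and lower bounds meet at 3, so that is the treewidth.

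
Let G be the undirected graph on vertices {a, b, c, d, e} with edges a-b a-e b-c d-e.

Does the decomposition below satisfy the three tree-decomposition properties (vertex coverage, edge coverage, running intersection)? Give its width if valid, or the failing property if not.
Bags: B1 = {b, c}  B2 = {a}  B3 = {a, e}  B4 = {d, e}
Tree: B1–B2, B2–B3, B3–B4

A tree decomposition must satisfy three properties: every vertex lies in some bag; for every edge, both endpoints lie together in some bag; and for every vertex, the bags containing it form a connected subtree. Here edge (b,a) lies in no bag, so the decomposition is invalid.

No — edge (b,a) lies in no bag.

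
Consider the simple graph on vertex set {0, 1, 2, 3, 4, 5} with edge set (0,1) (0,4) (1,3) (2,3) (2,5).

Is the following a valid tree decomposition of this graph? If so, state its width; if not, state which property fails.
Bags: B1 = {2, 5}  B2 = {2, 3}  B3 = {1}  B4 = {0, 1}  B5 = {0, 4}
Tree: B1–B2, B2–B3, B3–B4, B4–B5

A tree decomposition must satisfy three properties: every vertex lies in some bag; for every edge, both endpoints lie together in some bag; and for every vertex, the bags containing it form a connected subtree. Here edge (3,1) lies in no bag, so the decomposition is invalid.

No — edge (3,1) lies in no bag.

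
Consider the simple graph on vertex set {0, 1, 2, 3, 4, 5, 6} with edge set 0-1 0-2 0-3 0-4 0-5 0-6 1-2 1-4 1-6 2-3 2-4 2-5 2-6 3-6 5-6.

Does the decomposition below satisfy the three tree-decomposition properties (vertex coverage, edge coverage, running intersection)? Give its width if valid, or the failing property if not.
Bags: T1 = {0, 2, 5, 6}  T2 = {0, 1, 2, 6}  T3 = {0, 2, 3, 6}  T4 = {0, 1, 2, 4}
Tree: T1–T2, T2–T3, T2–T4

Every vertex of G appears in some bag (union = {0, 1, 2, 3, 4, 5, 6}); every edge is covered by a bag; and for each vertex v the set of bags containing v is connected in the bag tree. The decomposition is therefore valid. The largest bag has 4 vertices, so the width is 3.

Yes; width 3.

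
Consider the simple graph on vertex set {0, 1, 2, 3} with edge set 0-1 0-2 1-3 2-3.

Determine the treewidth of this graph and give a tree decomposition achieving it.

Treewidth 2.
One optimal decomposition is:
Bags: B1 = {0, 1, 2}  B2 = {1, 2, 3}
Tree: B1–B2

The largest bag has 3 vertices, giving width 2; this decomposition certifies tw(G) ≤ 2. Since 2–0–1–3–2 is a cycle in G, G is not acyclic. Forests are exactly the graphs of treewidth ≤ 1, so tw(G) ≥ 2. Combining the bounds, tw(G) = 2.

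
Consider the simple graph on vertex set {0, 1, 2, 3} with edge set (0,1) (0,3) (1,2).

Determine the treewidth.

A width-1 tree decomposition is:
Bags: B1 = {0, 1}  B2 = {0, 3}  B3 = {1, 2}
Tree: B1–B2, B1–B3
Every bag has size at most 2, so the width is 2 − 1 = 1 and tw(G) ≤ 1. Since G has at least one edge (e.g. 0–1), it is not an edgeless graph, so tw(G) ≥ 1. Hence tw(G) = 1 exactly.

1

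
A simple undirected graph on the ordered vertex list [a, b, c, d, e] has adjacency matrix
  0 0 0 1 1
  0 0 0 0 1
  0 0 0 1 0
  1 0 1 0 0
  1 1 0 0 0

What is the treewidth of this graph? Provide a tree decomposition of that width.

Treewidth 1.
One optimal decomposition is:
Bags: B1 = {b, e}  B2 = {a, e}  B3 = {a, d}  B4 = {c, d}
Tree: B1–B2, B2–B3, B3–B4

The largest bag has 2 vertices, giving width 1; this decomposition certifies tw(G) ≤ 1. G has an edge, so its treewidth is at least 1. Hence tw(G) = 1 exactly.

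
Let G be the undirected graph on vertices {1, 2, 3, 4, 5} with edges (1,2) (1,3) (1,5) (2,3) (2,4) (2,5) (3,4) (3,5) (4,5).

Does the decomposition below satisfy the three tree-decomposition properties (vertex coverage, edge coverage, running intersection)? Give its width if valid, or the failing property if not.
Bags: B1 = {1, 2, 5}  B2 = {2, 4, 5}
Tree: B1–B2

A tree decomposition must satisfy three properties: every vertex lies in some bag; for every edge, both endpoints lie together in some bag; and for every vertex, the bags containing it form a connected subtree. Here vertex 3 appears in no bag, so the decomposition is invalid.

No — vertex 3 appears in no bag.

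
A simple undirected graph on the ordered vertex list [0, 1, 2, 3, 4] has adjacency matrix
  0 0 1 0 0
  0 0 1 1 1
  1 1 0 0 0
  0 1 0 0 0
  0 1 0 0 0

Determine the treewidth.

1

A width-1 tree decomposition is:
Bags: B1 = {1, 3}  B2 = {1, 2}  B3 = {0, 2}  B4 = {1, 4}
Tree: B1–B2, B2–B3, B1–B4
The largest bag has 2 vertices, giving width 1; this decomposition certifies tw(G) ≤ 1. G has an edge, so its treewidth is at least 1. Hence tw(G) = 1 exactly.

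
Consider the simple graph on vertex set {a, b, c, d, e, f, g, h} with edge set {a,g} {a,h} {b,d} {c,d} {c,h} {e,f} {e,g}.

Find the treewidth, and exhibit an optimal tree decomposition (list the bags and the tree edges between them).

Every bag has size at most 2, so the width is 2 − 1 = 1 and tw(G) ≤ 1. G has an edge, so its treewidth is at least 1. Hence tw(G) = 1 exactly.

Treewidth 1.
Bags: B1 = {b, d}  B2 = {c, d}  B3 = {c, h}  B4 = {a, h}  B5 = {a, g}  B6 = {e, g}  B7 = {e, f}
Tree: B1–B2, B2–B3, B3–B4, B4–B5, B5–B6, B6–B7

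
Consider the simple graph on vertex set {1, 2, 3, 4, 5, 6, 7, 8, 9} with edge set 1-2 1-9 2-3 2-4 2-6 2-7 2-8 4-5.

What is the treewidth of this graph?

A width-1 tree decomposition is:
Bags: B1 = {1, 2}  B2 = {2, 7}  B3 = {2, 3}  B4 = {2, 4}  B5 = {4, 5}  B6 = {1, 9}  B7 = {2, 6}  B8 = {2, 8}
Tree: B1–B2, B2–B3, B3–B4, B4–B5, B1–B6, B2–B7, B1–B8
Every bag has size at most 2, so the width is 2 − 1 = 1 and tw(G) ≤ 1. G has an edge, so its treewidth is at least 1. Therefore the treewidth is 1.

1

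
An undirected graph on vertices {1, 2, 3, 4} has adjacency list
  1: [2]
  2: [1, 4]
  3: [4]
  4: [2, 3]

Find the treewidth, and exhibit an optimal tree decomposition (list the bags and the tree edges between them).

Every bag has size at most 2, so the width is 2 − 1 = 1 and tw(G) ≤ 1. G has an edge, so its treewidth is at least 1. Therefore the treewidth is 1.

Treewidth 1.
Bags: B1 = {3, 4}  B2 = {2, 4}  B3 = {1, 2}
Tree: B1–B2, B2–B3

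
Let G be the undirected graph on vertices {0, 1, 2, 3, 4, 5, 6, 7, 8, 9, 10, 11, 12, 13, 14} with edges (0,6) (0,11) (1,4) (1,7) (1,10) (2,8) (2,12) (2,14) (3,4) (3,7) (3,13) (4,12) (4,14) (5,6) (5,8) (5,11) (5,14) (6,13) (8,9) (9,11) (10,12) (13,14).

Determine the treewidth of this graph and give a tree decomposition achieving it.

Treewidth 3.
One optimal decomposition is:
Bags: B1 = {0, 6, 9, 11}  B2 = {5, 6, 9, 11}  B3 = {5, 6, 8, 9}  B4 = {5, 6, 8, 13}  B5 = {5, 8, 13, 14}  B6 = {2, 8, 13, 14}  B7 = {2, 3, 13, 14}  B8 = {2, 3, 4, 14}  B9 = {2, 3, 4, 12}  B10 = {3, 4, 7, 12}  B11 = {1, 4, 7, 12}  B12 = {1, 7, 10, 12}
Tree: B1–B2, B2–B3, B3–B4, B4–B5, B5–B6, B6–B7, B7–B8, B8–B9, B9–B10, B10–B11, B11–B12

Every bag has size at most 4, so the width is 4 − 1 = 3 and tw(G) ≤ 3. For the lower bound: the 4 vertex sets {0,9,11}, {6}, {5}, {2,8,13,14} are disjoint, each induces a connected subgraph, and every pair is joined by at least one edge of G. Contracting each set to a single vertex therefore yields K_{4} as a minor, and since treewidth is minor-monotone, tw(G) ≥ tw(K_{4}) = 3. The upper and lower bounds meet at 3, so that is the treewidth.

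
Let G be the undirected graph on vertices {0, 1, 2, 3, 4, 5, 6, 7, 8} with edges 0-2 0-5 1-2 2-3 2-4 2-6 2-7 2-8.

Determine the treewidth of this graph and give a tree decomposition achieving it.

Every bag has size at most 2, so the width is 2 − 1 = 1 and tw(G) ≤ 1. Any graph with an edge has treewidth ≥ 1, and G has the edge 4–2. The upper and lower bounds meet at 1, so that is the treewidth.

Treewidth 1.
One such decomposition:
Bags: B1 = {2, 4}  B2 = {2, 7}  B3 = {1, 2}  B4 = {0, 2}  B5 = {2, 6}  B6 = {2, 8}  B7 = {0, 5}  B8 = {2, 3}
Tree: B1–B2, B1–B3, B1–B4, B4–B5, B2–B6, B4–B7, B2–B8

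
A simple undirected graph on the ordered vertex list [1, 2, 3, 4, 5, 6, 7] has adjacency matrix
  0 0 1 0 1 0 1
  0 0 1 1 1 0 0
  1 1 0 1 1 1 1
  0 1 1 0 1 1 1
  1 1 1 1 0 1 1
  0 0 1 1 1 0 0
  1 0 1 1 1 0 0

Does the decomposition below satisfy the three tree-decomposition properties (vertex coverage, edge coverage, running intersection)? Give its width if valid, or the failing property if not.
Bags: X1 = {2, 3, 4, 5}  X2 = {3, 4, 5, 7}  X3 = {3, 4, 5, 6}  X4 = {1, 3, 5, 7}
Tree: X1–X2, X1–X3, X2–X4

Checking the three conditions: (i) the bags cover all of {1, 2, 3, 4, 5, 6, 7}; (ii) for each edge, some bag contains both endpoints; (iii) the bags containing any fixed vertex form a subtree. All hold, so the decomposition is valid with width 4 − 1 = 3.

Yes; width 3.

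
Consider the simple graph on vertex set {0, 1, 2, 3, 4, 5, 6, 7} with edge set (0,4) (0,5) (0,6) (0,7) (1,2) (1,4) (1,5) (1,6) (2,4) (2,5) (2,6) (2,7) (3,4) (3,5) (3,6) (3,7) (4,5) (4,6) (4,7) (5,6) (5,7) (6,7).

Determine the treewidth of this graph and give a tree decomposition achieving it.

Every bag has size at most 5, so the width is 5 − 1 = 4 and tw(G) ≤ 4. Conversely, {1, 2, 4, 5, 6} is a clique of size 5, and the vertices of any clique must share a bag in every tree decomposition; so some bag has ≥ 5 vertices and tw(G) ≥ 4. Combining the bounds, tw(G) = 4.

Treewidth 4.
One such decomposition:
Bags: B1 = {2, 4, 5, 6, 7}  B2 = {0, 4, 5, 6, 7}  B3 = {3, 4, 5, 6, 7}  B4 = {1, 2, 4, 5, 6}
Tree: B1–B2, B2–B3, B1–B4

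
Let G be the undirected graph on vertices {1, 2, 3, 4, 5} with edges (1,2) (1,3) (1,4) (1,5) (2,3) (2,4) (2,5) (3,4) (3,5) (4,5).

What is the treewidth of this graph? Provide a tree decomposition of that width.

A single bag containing all 5 vertices is trivially a valid decomposition of width 4. On the other hand G contains the 5-clique {1, 2, 3, 4, 5}. A clique must lie in a single bag of any decomposition, so no decomposition can have width below 4. Therefore the treewidth is 4.

Treewidth 4.
One such decomposition:
Bags: B1 = {1, 2, 3, 4, 5}
Tree: (single bag)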